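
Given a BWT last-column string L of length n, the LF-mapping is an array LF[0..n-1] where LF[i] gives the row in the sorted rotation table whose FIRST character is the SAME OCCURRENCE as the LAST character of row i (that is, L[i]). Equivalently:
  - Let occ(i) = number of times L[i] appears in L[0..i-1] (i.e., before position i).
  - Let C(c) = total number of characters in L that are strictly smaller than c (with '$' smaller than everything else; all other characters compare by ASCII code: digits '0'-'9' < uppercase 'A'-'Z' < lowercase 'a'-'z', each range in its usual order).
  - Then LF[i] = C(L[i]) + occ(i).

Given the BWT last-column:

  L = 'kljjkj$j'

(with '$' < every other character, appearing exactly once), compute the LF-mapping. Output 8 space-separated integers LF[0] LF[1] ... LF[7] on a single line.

Char counts: '$':1, 'j':4, 'k':2, 'l':1
C (first-col start): C('$')=0, C('j')=1, C('k')=5, C('l')=7
L[0]='k': occ=0, LF[0]=C('k')+0=5+0=5
L[1]='l': occ=0, LF[1]=C('l')+0=7+0=7
L[2]='j': occ=0, LF[2]=C('j')+0=1+0=1
L[3]='j': occ=1, LF[3]=C('j')+1=1+1=2
L[4]='k': occ=1, LF[4]=C('k')+1=5+1=6
L[5]='j': occ=2, LF[5]=C('j')+2=1+2=3
L[6]='$': occ=0, LF[6]=C('$')+0=0+0=0
L[7]='j': occ=3, LF[7]=C('j')+3=1+3=4

Answer: 5 7 1 2 6 3 0 4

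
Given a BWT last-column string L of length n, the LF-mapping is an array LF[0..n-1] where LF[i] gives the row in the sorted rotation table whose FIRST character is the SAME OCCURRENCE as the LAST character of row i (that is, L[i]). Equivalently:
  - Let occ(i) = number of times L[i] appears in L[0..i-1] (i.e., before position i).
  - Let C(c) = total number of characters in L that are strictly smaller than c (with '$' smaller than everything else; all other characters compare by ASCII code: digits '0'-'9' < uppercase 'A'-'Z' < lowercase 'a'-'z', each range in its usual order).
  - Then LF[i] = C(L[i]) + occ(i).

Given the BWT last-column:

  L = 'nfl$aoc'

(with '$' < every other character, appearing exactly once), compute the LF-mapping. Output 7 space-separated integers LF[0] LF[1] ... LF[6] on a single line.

Char counts: '$':1, 'a':1, 'c':1, 'f':1, 'l':1, 'n':1, 'o':1
C (first-col start): C('$')=0, C('a')=1, C('c')=2, C('f')=3, C('l')=4, C('n')=5, C('o')=6
L[0]='n': occ=0, LF[0]=C('n')+0=5+0=5
L[1]='f': occ=0, LF[1]=C('f')+0=3+0=3
L[2]='l': occ=0, LF[2]=C('l')+0=4+0=4
L[3]='$': occ=0, LF[3]=C('$')+0=0+0=0
L[4]='a': occ=0, LF[4]=C('a')+0=1+0=1
L[5]='o': occ=0, LF[5]=C('o')+0=6+0=6
L[6]='c': occ=0, LF[6]=C('c')+0=2+0=2

Answer: 5 3 4 0 1 6 2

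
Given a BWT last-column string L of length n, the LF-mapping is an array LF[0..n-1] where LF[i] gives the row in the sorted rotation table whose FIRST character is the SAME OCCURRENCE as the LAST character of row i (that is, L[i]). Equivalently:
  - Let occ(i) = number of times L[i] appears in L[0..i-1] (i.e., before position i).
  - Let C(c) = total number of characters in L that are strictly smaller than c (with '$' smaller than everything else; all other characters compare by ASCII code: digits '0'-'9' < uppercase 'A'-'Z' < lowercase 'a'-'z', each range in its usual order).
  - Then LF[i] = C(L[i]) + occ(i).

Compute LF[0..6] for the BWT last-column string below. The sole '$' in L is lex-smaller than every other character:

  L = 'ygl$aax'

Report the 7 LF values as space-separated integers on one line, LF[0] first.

Answer: 6 3 4 0 1 2 5

Derivation:
Char counts: '$':1, 'a':2, 'g':1, 'l':1, 'x':1, 'y':1
C (first-col start): C('$')=0, C('a')=1, C('g')=3, C('l')=4, C('x')=5, C('y')=6
L[0]='y': occ=0, LF[0]=C('y')+0=6+0=6
L[1]='g': occ=0, LF[1]=C('g')+0=3+0=3
L[2]='l': occ=0, LF[2]=C('l')+0=4+0=4
L[3]='$': occ=0, LF[3]=C('$')+0=0+0=0
L[4]='a': occ=0, LF[4]=C('a')+0=1+0=1
L[5]='a': occ=1, LF[5]=C('a')+1=1+1=2
L[6]='x': occ=0, LF[6]=C('x')+0=5+0=5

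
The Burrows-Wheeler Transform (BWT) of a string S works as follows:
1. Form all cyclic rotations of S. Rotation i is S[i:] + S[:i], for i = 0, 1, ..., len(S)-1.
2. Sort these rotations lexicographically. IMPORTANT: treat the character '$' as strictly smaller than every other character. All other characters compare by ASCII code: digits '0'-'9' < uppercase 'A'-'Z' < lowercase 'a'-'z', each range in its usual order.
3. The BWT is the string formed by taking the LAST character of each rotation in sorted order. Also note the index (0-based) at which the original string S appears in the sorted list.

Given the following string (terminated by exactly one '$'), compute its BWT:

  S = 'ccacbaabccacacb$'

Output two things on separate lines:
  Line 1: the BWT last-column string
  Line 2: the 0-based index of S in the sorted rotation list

All 16 rotations (rotation i = S[i:]+S[:i]):
  rot[0] = ccacbaabccacacb$
  rot[1] = cacbaabccacacb$c
  rot[2] = acbaabccacacb$cc
  rot[3] = cbaabccacacb$cca
  rot[4] = baabccacacb$ccac
  rot[5] = aabccacacb$ccacb
  rot[6] = abccacacb$ccacba
  rot[7] = bccacacb$ccacbaa
  rot[8] = ccacacb$ccacbaab
  rot[9] = cacacb$ccacbaabc
  rot[10] = acacb$ccacbaabcc
  rot[11] = cacb$ccacbaabcca
  rot[12] = acb$ccacbaabccac
  rot[13] = cb$ccacbaabccaca
  rot[14] = b$ccacbaabccacac
  rot[15] = $ccacbaabccacacb
Sorted (with $ < everything):
  sorted[0] = $ccacbaabccacacb  (last char: 'b')
  sorted[1] = aabccacacb$ccacb  (last char: 'b')
  sorted[2] = abccacacb$ccacba  (last char: 'a')
  sorted[3] = acacb$ccacbaabcc  (last char: 'c')
  sorted[4] = acb$ccacbaabccac  (last char: 'c')
  sorted[5] = acbaabccacacb$cc  (last char: 'c')
  sorted[6] = b$ccacbaabccacac  (last char: 'c')
  sorted[7] = baabccacacb$ccac  (last char: 'c')
  sorted[8] = bccacacb$ccacbaa  (last char: 'a')
  sorted[9] = cacacb$ccacbaabc  (last char: 'c')
  sorted[10] = cacb$ccacbaabcca  (last char: 'a')
  sorted[11] = cacbaabccacacb$c  (last char: 'c')
  sorted[12] = cb$ccacbaabccaca  (last char: 'a')
  sorted[13] = cbaabccacacb$cca  (last char: 'a')
  sorted[14] = ccacacb$ccacbaab  (last char: 'b')
  sorted[15] = ccacbaabccacacb$  (last char: '$')
Last column: bbacccccacacaab$
Original string S is at sorted index 15

Answer: bbacccccacacaab$
15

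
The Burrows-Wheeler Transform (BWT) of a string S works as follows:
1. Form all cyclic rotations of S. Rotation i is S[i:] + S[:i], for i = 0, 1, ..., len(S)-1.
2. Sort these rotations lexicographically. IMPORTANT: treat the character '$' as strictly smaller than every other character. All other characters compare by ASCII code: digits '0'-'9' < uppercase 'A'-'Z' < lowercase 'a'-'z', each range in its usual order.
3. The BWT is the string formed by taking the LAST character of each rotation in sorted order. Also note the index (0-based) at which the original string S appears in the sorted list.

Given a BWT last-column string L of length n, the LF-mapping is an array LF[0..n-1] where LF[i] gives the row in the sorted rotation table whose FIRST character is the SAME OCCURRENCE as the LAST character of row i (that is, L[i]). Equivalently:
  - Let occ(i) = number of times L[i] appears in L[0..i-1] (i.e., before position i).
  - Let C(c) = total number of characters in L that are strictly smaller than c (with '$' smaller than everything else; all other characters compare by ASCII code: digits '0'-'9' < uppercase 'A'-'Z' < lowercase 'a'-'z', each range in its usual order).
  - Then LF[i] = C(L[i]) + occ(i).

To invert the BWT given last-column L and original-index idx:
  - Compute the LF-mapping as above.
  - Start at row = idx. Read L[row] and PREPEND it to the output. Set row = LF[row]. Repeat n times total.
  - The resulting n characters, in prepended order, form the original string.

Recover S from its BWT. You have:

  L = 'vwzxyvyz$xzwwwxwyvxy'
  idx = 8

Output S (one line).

LF mapping: 1 4 17 9 13 2 14 18 0 10 19 5 6 7 11 8 15 3 12 16
Walk LF starting at row 8, prepending L[row]:
  step 1: row=8, L[8]='$', prepend. Next row=LF[8]=0
  step 2: row=0, L[0]='v', prepend. Next row=LF[0]=1
  step 3: row=1, L[1]='w', prepend. Next row=LF[1]=4
  step 4: row=4, L[4]='y', prepend. Next row=LF[4]=13
  step 5: row=13, L[13]='w', prepend. Next row=LF[13]=7
  step 6: row=7, L[7]='z', prepend. Next row=LF[7]=18
  step 7: row=18, L[18]='x', prepend. Next row=LF[18]=12
  step 8: row=12, L[12]='w', prepend. Next row=LF[12]=6
  step 9: row=6, L[6]='y', prepend. Next row=LF[6]=14
  step 10: row=14, L[14]='x', prepend. Next row=LF[14]=11
  step 11: row=11, L[11]='w', prepend. Next row=LF[11]=5
  step 12: row=5, L[5]='v', prepend. Next row=LF[5]=2
  step 13: row=2, L[2]='z', prepend. Next row=LF[2]=17
  step 14: row=17, L[17]='v', prepend. Next row=LF[17]=3
  step 15: row=3, L[3]='x', prepend. Next row=LF[3]=9
  step 16: row=9, L[9]='x', prepend. Next row=LF[9]=10
  step 17: row=10, L[10]='z', prepend. Next row=LF[10]=19
  step 18: row=19, L[19]='y', prepend. Next row=LF[19]=16
  step 19: row=16, L[16]='y', prepend. Next row=LF[16]=15
  step 20: row=15, L[15]='w', prepend. Next row=LF[15]=8
Reversed output: wyyzxxvzvwxywxzwywv$

Answer: wyyzxxvzvwxywxzwywv$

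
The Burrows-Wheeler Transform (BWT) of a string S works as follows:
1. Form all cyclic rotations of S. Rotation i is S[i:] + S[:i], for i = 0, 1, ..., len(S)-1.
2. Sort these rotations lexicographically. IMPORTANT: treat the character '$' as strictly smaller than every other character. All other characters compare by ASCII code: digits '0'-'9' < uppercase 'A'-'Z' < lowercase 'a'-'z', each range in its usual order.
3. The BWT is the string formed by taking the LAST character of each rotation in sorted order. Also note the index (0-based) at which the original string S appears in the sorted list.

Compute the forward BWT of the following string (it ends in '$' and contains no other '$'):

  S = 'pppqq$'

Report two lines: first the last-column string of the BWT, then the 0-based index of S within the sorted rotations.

Answer: q$ppqp
1

Derivation:
All 6 rotations (rotation i = S[i:]+S[:i]):
  rot[0] = pppqq$
  rot[1] = ppqq$p
  rot[2] = pqq$pp
  rot[3] = qq$ppp
  rot[4] = q$pppq
  rot[5] = $pppqq
Sorted (with $ < everything):
  sorted[0] = $pppqq  (last char: 'q')
  sorted[1] = pppqq$  (last char: '$')
  sorted[2] = ppqq$p  (last char: 'p')
  sorted[3] = pqq$pp  (last char: 'p')
  sorted[4] = q$pppq  (last char: 'q')
  sorted[5] = qq$ppp  (last char: 'p')
Last column: q$ppqp
Original string S is at sorted index 1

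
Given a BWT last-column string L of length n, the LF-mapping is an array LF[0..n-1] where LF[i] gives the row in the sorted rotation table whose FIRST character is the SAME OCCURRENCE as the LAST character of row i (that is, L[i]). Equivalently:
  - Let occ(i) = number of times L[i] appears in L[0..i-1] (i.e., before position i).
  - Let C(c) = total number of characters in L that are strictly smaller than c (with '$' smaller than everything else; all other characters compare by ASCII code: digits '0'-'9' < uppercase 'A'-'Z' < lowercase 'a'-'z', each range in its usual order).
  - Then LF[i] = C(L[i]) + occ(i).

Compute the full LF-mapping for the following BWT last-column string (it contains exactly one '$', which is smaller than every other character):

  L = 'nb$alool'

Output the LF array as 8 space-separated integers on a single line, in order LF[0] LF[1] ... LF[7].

Answer: 5 2 0 1 3 6 7 4

Derivation:
Char counts: '$':1, 'a':1, 'b':1, 'l':2, 'n':1, 'o':2
C (first-col start): C('$')=0, C('a')=1, C('b')=2, C('l')=3, C('n')=5, C('o')=6
L[0]='n': occ=0, LF[0]=C('n')+0=5+0=5
L[1]='b': occ=0, LF[1]=C('b')+0=2+0=2
L[2]='$': occ=0, LF[2]=C('$')+0=0+0=0
L[3]='a': occ=0, LF[3]=C('a')+0=1+0=1
L[4]='l': occ=0, LF[4]=C('l')+0=3+0=3
L[5]='o': occ=0, LF[5]=C('o')+0=6+0=6
L[6]='o': occ=1, LF[6]=C('o')+1=6+1=7
L[7]='l': occ=1, LF[7]=C('l')+1=3+1=4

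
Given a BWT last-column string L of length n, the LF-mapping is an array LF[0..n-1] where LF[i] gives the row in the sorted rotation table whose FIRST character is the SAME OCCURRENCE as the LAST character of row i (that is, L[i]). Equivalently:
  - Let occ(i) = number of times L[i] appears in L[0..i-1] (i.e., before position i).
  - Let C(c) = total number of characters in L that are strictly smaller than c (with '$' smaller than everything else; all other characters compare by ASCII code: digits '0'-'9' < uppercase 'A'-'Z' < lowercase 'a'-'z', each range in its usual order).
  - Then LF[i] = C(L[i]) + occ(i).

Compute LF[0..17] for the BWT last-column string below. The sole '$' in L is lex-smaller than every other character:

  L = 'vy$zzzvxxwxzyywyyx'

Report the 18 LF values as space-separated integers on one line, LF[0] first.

Char counts: '$':1, 'v':2, 'w':2, 'x':4, 'y':5, 'z':4
C (first-col start): C('$')=0, C('v')=1, C('w')=3, C('x')=5, C('y')=9, C('z')=14
L[0]='v': occ=0, LF[0]=C('v')+0=1+0=1
L[1]='y': occ=0, LF[1]=C('y')+0=9+0=9
L[2]='$': occ=0, LF[2]=C('$')+0=0+0=0
L[3]='z': occ=0, LF[3]=C('z')+0=14+0=14
L[4]='z': occ=1, LF[4]=C('z')+1=14+1=15
L[5]='z': occ=2, LF[5]=C('z')+2=14+2=16
L[6]='v': occ=1, LF[6]=C('v')+1=1+1=2
L[7]='x': occ=0, LF[7]=C('x')+0=5+0=5
L[8]='x': occ=1, LF[8]=C('x')+1=5+1=6
L[9]='w': occ=0, LF[9]=C('w')+0=3+0=3
L[10]='x': occ=2, LF[10]=C('x')+2=5+2=7
L[11]='z': occ=3, LF[11]=C('z')+3=14+3=17
L[12]='y': occ=1, LF[12]=C('y')+1=9+1=10
L[13]='y': occ=2, LF[13]=C('y')+2=9+2=11
L[14]='w': occ=1, LF[14]=C('w')+1=3+1=4
L[15]='y': occ=3, LF[15]=C('y')+3=9+3=12
L[16]='y': occ=4, LF[16]=C('y')+4=9+4=13
L[17]='x': occ=3, LF[17]=C('x')+3=5+3=8

Answer: 1 9 0 14 15 16 2 5 6 3 7 17 10 11 4 12 13 8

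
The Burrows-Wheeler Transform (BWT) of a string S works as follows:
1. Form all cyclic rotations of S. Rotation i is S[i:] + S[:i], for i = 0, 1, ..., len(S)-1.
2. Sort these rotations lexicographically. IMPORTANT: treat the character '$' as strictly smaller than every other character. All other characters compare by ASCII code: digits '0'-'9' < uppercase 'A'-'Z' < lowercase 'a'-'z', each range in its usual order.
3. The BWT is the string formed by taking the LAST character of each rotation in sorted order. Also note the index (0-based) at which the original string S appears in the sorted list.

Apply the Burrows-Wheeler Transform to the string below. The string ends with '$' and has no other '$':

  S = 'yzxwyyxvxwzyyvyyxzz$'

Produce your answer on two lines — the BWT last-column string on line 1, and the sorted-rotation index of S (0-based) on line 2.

Answer: zxyxxyzvyyyyzwv$zywx
15

Derivation:
All 20 rotations (rotation i = S[i:]+S[:i]):
  rot[0] = yzxwyyxvxwzyyvyyxzz$
  rot[1] = zxwyyxvxwzyyvyyxzz$y
  rot[2] = xwyyxvxwzyyvyyxzz$yz
  rot[3] = wyyxvxwzyyvyyxzz$yzx
  rot[4] = yyxvxwzyyvyyxzz$yzxw
  rot[5] = yxvxwzyyvyyxzz$yzxwy
  rot[6] = xvxwzyyvyyxzz$yzxwyy
  rot[7] = vxwzyyvyyxzz$yzxwyyx
  rot[8] = xwzyyvyyxzz$yzxwyyxv
  rot[9] = wzyyvyyxzz$yzxwyyxvx
  rot[10] = zyyvyyxzz$yzxwyyxvxw
  rot[11] = yyvyyxzz$yzxwyyxvxwz
  rot[12] = yvyyxzz$yzxwyyxvxwzy
  rot[13] = vyyxzz$yzxwyyxvxwzyy
  rot[14] = yyxzz$yzxwyyxvxwzyyv
  rot[15] = yxzz$yzxwyyxvxwzyyvy
  rot[16] = xzz$yzxwyyxvxwzyyvyy
  rot[17] = zz$yzxwyyxvxwzyyvyyx
  rot[18] = z$yzxwyyxvxwzyyvyyxz
  rot[19] = $yzxwyyxvxwzyyvyyxzz
Sorted (with $ < everything):
  sorted[0] = $yzxwyyxvxwzyyvyyxzz  (last char: 'z')
  sorted[1] = vxwzyyvyyxzz$yzxwyyx  (last char: 'x')
  sorted[2] = vyyxzz$yzxwyyxvxwzyy  (last char: 'y')
  sorted[3] = wyyxvxwzyyvyyxzz$yzx  (last char: 'x')
  sorted[4] = wzyyvyyxzz$yzxwyyxvx  (last char: 'x')
  sorted[5] = xvxwzyyvyyxzz$yzxwyy  (last char: 'y')
  sorted[6] = xwyyxvxwzyyvyyxzz$yz  (last char: 'z')
  sorted[7] = xwzyyvyyxzz$yzxwyyxv  (last char: 'v')
  sorted[8] = xzz$yzxwyyxvxwzyyvyy  (last char: 'y')
  sorted[9] = yvyyxzz$yzxwyyxvxwzy  (last char: 'y')
  sorted[10] = yxvxwzyyvyyxzz$yzxwy  (last char: 'y')
  sorted[11] = yxzz$yzxwyyxvxwzyyvy  (last char: 'y')
  sorted[12] = yyvyyxzz$yzxwyyxvxwz  (last char: 'z')
  sorted[13] = yyxvxwzyyvyyxzz$yzxw  (last char: 'w')
  sorted[14] = yyxzz$yzxwyyxvxwzyyv  (last char: 'v')
  sorted[15] = yzxwyyxvxwzyyvyyxzz$  (last char: '$')
  sorted[16] = z$yzxwyyxvxwzyyvyyxz  (last char: 'z')
  sorted[17] = zxwyyxvxwzyyvyyxzz$y  (last char: 'y')
  sorted[18] = zyyvyyxzz$yzxwyyxvxw  (last char: 'w')
  sorted[19] = zz$yzxwyyxvxwzyyvyyx  (last char: 'x')
Last column: zxyxxyzvyyyyzwv$zywx
Original string S is at sorted index 15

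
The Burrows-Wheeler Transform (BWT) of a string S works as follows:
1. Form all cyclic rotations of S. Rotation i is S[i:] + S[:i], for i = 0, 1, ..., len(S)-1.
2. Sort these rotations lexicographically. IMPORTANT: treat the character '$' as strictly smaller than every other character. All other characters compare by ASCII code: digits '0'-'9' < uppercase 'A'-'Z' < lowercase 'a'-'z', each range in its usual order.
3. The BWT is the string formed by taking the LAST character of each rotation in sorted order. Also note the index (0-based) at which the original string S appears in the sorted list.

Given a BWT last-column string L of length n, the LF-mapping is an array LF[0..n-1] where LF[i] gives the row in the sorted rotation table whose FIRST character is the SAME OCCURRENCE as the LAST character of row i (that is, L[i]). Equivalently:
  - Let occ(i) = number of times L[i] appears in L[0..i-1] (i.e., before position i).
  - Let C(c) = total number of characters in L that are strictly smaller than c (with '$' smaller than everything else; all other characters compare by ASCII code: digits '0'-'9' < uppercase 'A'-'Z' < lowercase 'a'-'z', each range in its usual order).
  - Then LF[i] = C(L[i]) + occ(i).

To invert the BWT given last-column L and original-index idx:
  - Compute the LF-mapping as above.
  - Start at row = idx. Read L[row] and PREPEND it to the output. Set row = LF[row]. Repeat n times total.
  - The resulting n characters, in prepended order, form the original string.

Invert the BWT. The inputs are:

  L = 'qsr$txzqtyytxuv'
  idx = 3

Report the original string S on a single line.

LF mapping: 1 4 3 0 5 10 14 2 6 12 13 7 11 8 9
Walk LF starting at row 3, prepending L[row]:
  step 1: row=3, L[3]='$', prepend. Next row=LF[3]=0
  step 2: row=0, L[0]='q', prepend. Next row=LF[0]=1
  step 3: row=1, L[1]='s', prepend. Next row=LF[1]=4
  step 4: row=4, L[4]='t', prepend. Next row=LF[4]=5
  step 5: row=5, L[5]='x', prepend. Next row=LF[5]=10
  step 6: row=10, L[10]='y', prepend. Next row=LF[10]=13
  step 7: row=13, L[13]='u', prepend. Next row=LF[13]=8
  step 8: row=8, L[8]='t', prepend. Next row=LF[8]=6
  step 9: row=6, L[6]='z', prepend. Next row=LF[6]=14
  step 10: row=14, L[14]='v', prepend. Next row=LF[14]=9
  step 11: row=9, L[9]='y', prepend. Next row=LF[9]=12
  step 12: row=12, L[12]='x', prepend. Next row=LF[12]=11
  step 13: row=11, L[11]='t', prepend. Next row=LF[11]=7
  step 14: row=7, L[7]='q', prepend. Next row=LF[7]=2
  step 15: row=2, L[2]='r', prepend. Next row=LF[2]=3
Reversed output: rqtxyvztuyxtsq$

Answer: rqtxyvztuyxtsq$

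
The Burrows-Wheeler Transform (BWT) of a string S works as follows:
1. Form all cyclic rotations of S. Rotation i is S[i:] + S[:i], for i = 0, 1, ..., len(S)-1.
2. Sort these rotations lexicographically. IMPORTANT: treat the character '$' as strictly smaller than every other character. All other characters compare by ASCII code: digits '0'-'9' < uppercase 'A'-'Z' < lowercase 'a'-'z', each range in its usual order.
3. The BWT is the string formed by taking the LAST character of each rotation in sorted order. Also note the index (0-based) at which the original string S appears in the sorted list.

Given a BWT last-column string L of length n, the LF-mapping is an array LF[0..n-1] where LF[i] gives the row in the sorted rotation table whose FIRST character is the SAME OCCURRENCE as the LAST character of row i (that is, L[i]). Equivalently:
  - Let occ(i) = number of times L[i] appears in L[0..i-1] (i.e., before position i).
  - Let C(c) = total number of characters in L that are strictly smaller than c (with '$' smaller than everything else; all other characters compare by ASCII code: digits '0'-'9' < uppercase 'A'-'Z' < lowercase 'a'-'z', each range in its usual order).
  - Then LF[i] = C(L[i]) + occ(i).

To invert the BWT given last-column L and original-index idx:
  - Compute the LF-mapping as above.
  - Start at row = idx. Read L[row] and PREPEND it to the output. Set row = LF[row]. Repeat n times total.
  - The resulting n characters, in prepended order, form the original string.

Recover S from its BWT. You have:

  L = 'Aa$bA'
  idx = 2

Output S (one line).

LF mapping: 1 3 0 4 2
Walk LF starting at row 2, prepending L[row]:
  step 1: row=2, L[2]='$', prepend. Next row=LF[2]=0
  step 2: row=0, L[0]='A', prepend. Next row=LF[0]=1
  step 3: row=1, L[1]='a', prepend. Next row=LF[1]=3
  step 4: row=3, L[3]='b', prepend. Next row=LF[3]=4
  step 5: row=4, L[4]='A', prepend. Next row=LF[4]=2
Reversed output: AbaA$

Answer: AbaA$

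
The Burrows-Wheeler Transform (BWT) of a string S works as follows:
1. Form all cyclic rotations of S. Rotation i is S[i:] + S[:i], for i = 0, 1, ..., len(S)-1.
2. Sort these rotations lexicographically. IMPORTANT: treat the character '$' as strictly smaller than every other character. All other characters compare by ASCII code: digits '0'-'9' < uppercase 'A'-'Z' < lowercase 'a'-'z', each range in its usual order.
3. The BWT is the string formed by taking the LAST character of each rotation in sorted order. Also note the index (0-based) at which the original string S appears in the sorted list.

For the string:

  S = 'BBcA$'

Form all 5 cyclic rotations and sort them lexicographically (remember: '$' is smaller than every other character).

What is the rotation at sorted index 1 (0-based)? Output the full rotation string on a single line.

Answer: A$BBc

Derivation:
All 5 rotations (rotation i = S[i:]+S[:i]):
  rot[0] = BBcA$
  rot[1] = BcA$B
  rot[2] = cA$BB
  rot[3] = A$BBc
  rot[4] = $BBcA
Sorted (with $ < everything):
  sorted[0] = $BBcA
  sorted[1] = A$BBc
  sorted[2] = BBcA$
  sorted[3] = BcA$B
  sorted[4] = cA$BB
sorted[1] = A$BBc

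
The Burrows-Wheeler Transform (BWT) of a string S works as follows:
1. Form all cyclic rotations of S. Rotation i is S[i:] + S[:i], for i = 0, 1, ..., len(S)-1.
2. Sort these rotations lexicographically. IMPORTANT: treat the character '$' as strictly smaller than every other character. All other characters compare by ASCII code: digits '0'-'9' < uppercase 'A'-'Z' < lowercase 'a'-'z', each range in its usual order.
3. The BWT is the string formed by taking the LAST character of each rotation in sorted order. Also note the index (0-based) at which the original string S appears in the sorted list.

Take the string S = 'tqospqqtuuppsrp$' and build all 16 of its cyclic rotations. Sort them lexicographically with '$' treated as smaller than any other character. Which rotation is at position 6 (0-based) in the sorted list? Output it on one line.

All 16 rotations (rotation i = S[i:]+S[:i]):
  rot[0] = tqospqqtuuppsrp$
  rot[1] = qospqqtuuppsrp$t
  rot[2] = ospqqtuuppsrp$tq
  rot[3] = spqqtuuppsrp$tqo
  rot[4] = pqqtuuppsrp$tqos
  rot[5] = qqtuuppsrp$tqosp
  rot[6] = qtuuppsrp$tqospq
  rot[7] = tuuppsrp$tqospqq
  rot[8] = uuppsrp$tqospqqt
  rot[9] = uppsrp$tqospqqtu
  rot[10] = ppsrp$tqospqqtuu
  rot[11] = psrp$tqospqqtuup
  rot[12] = srp$tqospqqtuupp
  rot[13] = rp$tqospqqtuupps
  rot[14] = p$tqospqqtuuppsr
  rot[15] = $tqospqqtuuppsrp
Sorted (with $ < everything):
  sorted[0] = $tqospqqtuuppsrp
  sorted[1] = ospqqtuuppsrp$tq
  sorted[2] = p$tqospqqtuuppsr
  sorted[3] = ppsrp$tqospqqtuu
  sorted[4] = pqqtuuppsrp$tqos
  sorted[5] = psrp$tqospqqtuup
  sorted[6] = qospqqtuuppsrp$t
  sorted[7] = qqtuuppsrp$tqosp
  sorted[8] = qtuuppsrp$tqospq
  sorted[9] = rp$tqospqqtuupps
  sorted[10] = spqqtuuppsrp$tqo
  sorted[11] = srp$tqospqqtuupp
  sorted[12] = tqospqqtuuppsrp$
  sorted[13] = tuuppsrp$tqospqq
  sorted[14] = uppsrp$tqospqqtu
  sorted[15] = uuppsrp$tqospqqt
sorted[6] = qospqqtuuppsrp$t

Answer: qospqqtuuppsrp$t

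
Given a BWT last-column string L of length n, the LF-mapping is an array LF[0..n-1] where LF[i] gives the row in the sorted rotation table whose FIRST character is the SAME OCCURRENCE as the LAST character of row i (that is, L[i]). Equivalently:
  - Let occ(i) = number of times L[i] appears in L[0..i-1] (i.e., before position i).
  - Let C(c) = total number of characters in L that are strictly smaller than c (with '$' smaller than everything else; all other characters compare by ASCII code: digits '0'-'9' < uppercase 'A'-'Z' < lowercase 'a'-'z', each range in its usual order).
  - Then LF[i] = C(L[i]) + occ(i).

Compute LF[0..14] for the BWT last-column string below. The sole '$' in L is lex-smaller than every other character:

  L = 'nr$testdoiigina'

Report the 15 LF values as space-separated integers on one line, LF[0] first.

Answer: 8 11 0 13 3 12 14 2 10 5 6 4 7 9 1

Derivation:
Char counts: '$':1, 'a':1, 'd':1, 'e':1, 'g':1, 'i':3, 'n':2, 'o':1, 'r':1, 's':1, 't':2
C (first-col start): C('$')=0, C('a')=1, C('d')=2, C('e')=3, C('g')=4, C('i')=5, C('n')=8, C('o')=10, C('r')=11, C('s')=12, C('t')=13
L[0]='n': occ=0, LF[0]=C('n')+0=8+0=8
L[1]='r': occ=0, LF[1]=C('r')+0=11+0=11
L[2]='$': occ=0, LF[2]=C('$')+0=0+0=0
L[3]='t': occ=0, LF[3]=C('t')+0=13+0=13
L[4]='e': occ=0, LF[4]=C('e')+0=3+0=3
L[5]='s': occ=0, LF[5]=C('s')+0=12+0=12
L[6]='t': occ=1, LF[6]=C('t')+1=13+1=14
L[7]='d': occ=0, LF[7]=C('d')+0=2+0=2
L[8]='o': occ=0, LF[8]=C('o')+0=10+0=10
L[9]='i': occ=0, LF[9]=C('i')+0=5+0=5
L[10]='i': occ=1, LF[10]=C('i')+1=5+1=6
L[11]='g': occ=0, LF[11]=C('g')+0=4+0=4
L[12]='i': occ=2, LF[12]=C('i')+2=5+2=7
L[13]='n': occ=1, LF[13]=C('n')+1=8+1=9
L[14]='a': occ=0, LF[14]=C('a')+0=1+0=1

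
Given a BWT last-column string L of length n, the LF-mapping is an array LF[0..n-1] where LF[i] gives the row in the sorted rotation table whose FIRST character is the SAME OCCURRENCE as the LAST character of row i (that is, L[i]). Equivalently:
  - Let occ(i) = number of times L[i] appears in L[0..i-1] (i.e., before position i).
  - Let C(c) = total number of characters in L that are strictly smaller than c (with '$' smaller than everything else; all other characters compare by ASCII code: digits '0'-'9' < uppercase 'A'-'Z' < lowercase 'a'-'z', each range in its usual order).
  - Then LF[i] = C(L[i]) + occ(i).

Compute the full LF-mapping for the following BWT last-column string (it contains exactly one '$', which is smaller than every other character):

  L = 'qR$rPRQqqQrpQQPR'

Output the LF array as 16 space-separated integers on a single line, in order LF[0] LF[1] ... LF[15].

Char counts: '$':1, 'P':2, 'Q':4, 'R':3, 'p':1, 'q':3, 'r':2
C (first-col start): C('$')=0, C('P')=1, C('Q')=3, C('R')=7, C('p')=10, C('q')=11, C('r')=14
L[0]='q': occ=0, LF[0]=C('q')+0=11+0=11
L[1]='R': occ=0, LF[1]=C('R')+0=7+0=7
L[2]='$': occ=0, LF[2]=C('$')+0=0+0=0
L[3]='r': occ=0, LF[3]=C('r')+0=14+0=14
L[4]='P': occ=0, LF[4]=C('P')+0=1+0=1
L[5]='R': occ=1, LF[5]=C('R')+1=7+1=8
L[6]='Q': occ=0, LF[6]=C('Q')+0=3+0=3
L[7]='q': occ=1, LF[7]=C('q')+1=11+1=12
L[8]='q': occ=2, LF[8]=C('q')+2=11+2=13
L[9]='Q': occ=1, LF[9]=C('Q')+1=3+1=4
L[10]='r': occ=1, LF[10]=C('r')+1=14+1=15
L[11]='p': occ=0, LF[11]=C('p')+0=10+0=10
L[12]='Q': occ=2, LF[12]=C('Q')+2=3+2=5
L[13]='Q': occ=3, LF[13]=C('Q')+3=3+3=6
L[14]='P': occ=1, LF[14]=C('P')+1=1+1=2
L[15]='R': occ=2, LF[15]=C('R')+2=7+2=9

Answer: 11 7 0 14 1 8 3 12 13 4 15 10 5 6 2 9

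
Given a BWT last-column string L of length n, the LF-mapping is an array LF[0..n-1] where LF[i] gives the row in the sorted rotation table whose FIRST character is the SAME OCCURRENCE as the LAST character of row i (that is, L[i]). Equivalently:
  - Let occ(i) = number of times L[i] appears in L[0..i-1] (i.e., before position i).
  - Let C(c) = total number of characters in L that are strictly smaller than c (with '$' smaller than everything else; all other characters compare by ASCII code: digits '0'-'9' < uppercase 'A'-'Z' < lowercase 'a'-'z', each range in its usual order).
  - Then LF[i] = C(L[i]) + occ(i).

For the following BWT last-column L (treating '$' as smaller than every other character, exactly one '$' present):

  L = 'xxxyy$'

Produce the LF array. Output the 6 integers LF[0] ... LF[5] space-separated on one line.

Answer: 1 2 3 4 5 0

Derivation:
Char counts: '$':1, 'x':3, 'y':2
C (first-col start): C('$')=0, C('x')=1, C('y')=4
L[0]='x': occ=0, LF[0]=C('x')+0=1+0=1
L[1]='x': occ=1, LF[1]=C('x')+1=1+1=2
L[2]='x': occ=2, LF[2]=C('x')+2=1+2=3
L[3]='y': occ=0, LF[3]=C('y')+0=4+0=4
L[4]='y': occ=1, LF[4]=C('y')+1=4+1=5
L[5]='$': occ=0, LF[5]=C('$')+0=0+0=0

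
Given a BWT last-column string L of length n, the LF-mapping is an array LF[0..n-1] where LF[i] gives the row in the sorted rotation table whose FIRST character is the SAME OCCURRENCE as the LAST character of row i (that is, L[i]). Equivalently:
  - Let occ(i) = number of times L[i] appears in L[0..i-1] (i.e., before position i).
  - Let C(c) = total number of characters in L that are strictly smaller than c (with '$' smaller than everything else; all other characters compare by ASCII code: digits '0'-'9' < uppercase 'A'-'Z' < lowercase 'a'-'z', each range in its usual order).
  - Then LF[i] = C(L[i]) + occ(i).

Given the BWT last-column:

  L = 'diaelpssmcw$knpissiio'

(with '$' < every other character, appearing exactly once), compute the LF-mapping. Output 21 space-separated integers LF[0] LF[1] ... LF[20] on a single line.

Char counts: '$':1, 'a':1, 'c':1, 'd':1, 'e':1, 'i':4, 'k':1, 'l':1, 'm':1, 'n':1, 'o':1, 'p':2, 's':4, 'w':1
C (first-col start): C('$')=0, C('a')=1, C('c')=2, C('d')=3, C('e')=4, C('i')=5, C('k')=9, C('l')=10, C('m')=11, C('n')=12, C('o')=13, C('p')=14, C('s')=16, C('w')=20
L[0]='d': occ=0, LF[0]=C('d')+0=3+0=3
L[1]='i': occ=0, LF[1]=C('i')+0=5+0=5
L[2]='a': occ=0, LF[2]=C('a')+0=1+0=1
L[3]='e': occ=0, LF[3]=C('e')+0=4+0=4
L[4]='l': occ=0, LF[4]=C('l')+0=10+0=10
L[5]='p': occ=0, LF[5]=C('p')+0=14+0=14
L[6]='s': occ=0, LF[6]=C('s')+0=16+0=16
L[7]='s': occ=1, LF[7]=C('s')+1=16+1=17
L[8]='m': occ=0, LF[8]=C('m')+0=11+0=11
L[9]='c': occ=0, LF[9]=C('c')+0=2+0=2
L[10]='w': occ=0, LF[10]=C('w')+0=20+0=20
L[11]='$': occ=0, LF[11]=C('$')+0=0+0=0
L[12]='k': occ=0, LF[12]=C('k')+0=9+0=9
L[13]='n': occ=0, LF[13]=C('n')+0=12+0=12
L[14]='p': occ=1, LF[14]=C('p')+1=14+1=15
L[15]='i': occ=1, LF[15]=C('i')+1=5+1=6
L[16]='s': occ=2, LF[16]=C('s')+2=16+2=18
L[17]='s': occ=3, LF[17]=C('s')+3=16+3=19
L[18]='i': occ=2, LF[18]=C('i')+2=5+2=7
L[19]='i': occ=3, LF[19]=C('i')+3=5+3=8
L[20]='o': occ=0, LF[20]=C('o')+0=13+0=13

Answer: 3 5 1 4 10 14 16 17 11 2 20 0 9 12 15 6 18 19 7 8 13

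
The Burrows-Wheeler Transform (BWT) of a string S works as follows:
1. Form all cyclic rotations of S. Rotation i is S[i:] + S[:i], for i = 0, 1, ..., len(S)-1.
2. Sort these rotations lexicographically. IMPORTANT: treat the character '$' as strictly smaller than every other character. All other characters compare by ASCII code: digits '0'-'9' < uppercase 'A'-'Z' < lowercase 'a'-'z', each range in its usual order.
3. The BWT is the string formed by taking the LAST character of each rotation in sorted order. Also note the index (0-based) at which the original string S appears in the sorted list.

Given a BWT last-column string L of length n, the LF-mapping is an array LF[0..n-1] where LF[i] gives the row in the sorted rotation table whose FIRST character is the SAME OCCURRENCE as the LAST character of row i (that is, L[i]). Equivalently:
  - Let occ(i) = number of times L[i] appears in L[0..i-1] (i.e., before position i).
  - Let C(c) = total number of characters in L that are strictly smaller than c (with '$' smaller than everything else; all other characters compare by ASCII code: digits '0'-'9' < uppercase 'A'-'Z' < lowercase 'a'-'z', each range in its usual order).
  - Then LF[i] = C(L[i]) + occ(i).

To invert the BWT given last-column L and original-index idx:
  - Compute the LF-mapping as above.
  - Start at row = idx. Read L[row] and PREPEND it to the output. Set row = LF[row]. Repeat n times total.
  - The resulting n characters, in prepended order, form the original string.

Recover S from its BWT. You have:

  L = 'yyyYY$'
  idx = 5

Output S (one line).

Answer: yYyYy$

Derivation:
LF mapping: 3 4 5 1 2 0
Walk LF starting at row 5, prepending L[row]:
  step 1: row=5, L[5]='$', prepend. Next row=LF[5]=0
  step 2: row=0, L[0]='y', prepend. Next row=LF[0]=3
  step 3: row=3, L[3]='Y', prepend. Next row=LF[3]=1
  step 4: row=1, L[1]='y', prepend. Next row=LF[1]=4
  step 5: row=4, L[4]='Y', prepend. Next row=LF[4]=2
  step 6: row=2, L[2]='y', prepend. Next row=LF[2]=5
Reversed output: yYyYy$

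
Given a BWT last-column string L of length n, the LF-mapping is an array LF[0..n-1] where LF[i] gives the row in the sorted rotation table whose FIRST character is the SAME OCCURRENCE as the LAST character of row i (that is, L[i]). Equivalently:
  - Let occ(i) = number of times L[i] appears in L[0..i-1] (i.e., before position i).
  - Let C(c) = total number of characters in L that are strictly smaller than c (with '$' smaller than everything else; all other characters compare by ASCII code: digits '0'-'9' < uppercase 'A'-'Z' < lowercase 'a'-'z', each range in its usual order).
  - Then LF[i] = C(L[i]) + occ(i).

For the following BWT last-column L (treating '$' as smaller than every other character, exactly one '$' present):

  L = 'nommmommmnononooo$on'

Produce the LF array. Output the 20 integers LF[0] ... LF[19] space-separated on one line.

Char counts: '$':1, 'm':6, 'n':5, 'o':8
C (first-col start): C('$')=0, C('m')=1, C('n')=7, C('o')=12
L[0]='n': occ=0, LF[0]=C('n')+0=7+0=7
L[1]='o': occ=0, LF[1]=C('o')+0=12+0=12
L[2]='m': occ=0, LF[2]=C('m')+0=1+0=1
L[3]='m': occ=1, LF[3]=C('m')+1=1+1=2
L[4]='m': occ=2, LF[4]=C('m')+2=1+2=3
L[5]='o': occ=1, LF[5]=C('o')+1=12+1=13
L[6]='m': occ=3, LF[6]=C('m')+3=1+3=4
L[7]='m': occ=4, LF[7]=C('m')+4=1+4=5
L[8]='m': occ=5, LF[8]=C('m')+5=1+5=6
L[9]='n': occ=1, LF[9]=C('n')+1=7+1=8
L[10]='o': occ=2, LF[10]=C('o')+2=12+2=14
L[11]='n': occ=2, LF[11]=C('n')+2=7+2=9
L[12]='o': occ=3, LF[12]=C('o')+3=12+3=15
L[13]='n': occ=3, LF[13]=C('n')+3=7+3=10
L[14]='o': occ=4, LF[14]=C('o')+4=12+4=16
L[15]='o': occ=5, LF[15]=C('o')+5=12+5=17
L[16]='o': occ=6, LF[16]=C('o')+6=12+6=18
L[17]='$': occ=0, LF[17]=C('$')+0=0+0=0
L[18]='o': occ=7, LF[18]=C('o')+7=12+7=19
L[19]='n': occ=4, LF[19]=C('n')+4=7+4=11

Answer: 7 12 1 2 3 13 4 5 6 8 14 9 15 10 16 17 18 0 19 11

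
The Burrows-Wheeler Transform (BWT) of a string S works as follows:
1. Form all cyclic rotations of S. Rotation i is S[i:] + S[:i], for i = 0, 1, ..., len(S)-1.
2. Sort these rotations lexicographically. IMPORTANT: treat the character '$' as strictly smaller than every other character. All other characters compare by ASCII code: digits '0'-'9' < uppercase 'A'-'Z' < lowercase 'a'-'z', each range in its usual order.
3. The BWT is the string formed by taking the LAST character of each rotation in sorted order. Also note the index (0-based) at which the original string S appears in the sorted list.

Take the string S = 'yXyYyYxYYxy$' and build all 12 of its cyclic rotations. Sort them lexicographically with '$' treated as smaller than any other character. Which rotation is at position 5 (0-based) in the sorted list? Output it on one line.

Answer: YyYxYYxy$yXy

Derivation:
All 12 rotations (rotation i = S[i:]+S[:i]):
  rot[0] = yXyYyYxYYxy$
  rot[1] = XyYyYxYYxy$y
  rot[2] = yYyYxYYxy$yX
  rot[3] = YyYxYYxy$yXy
  rot[4] = yYxYYxy$yXyY
  rot[5] = YxYYxy$yXyYy
  rot[6] = xYYxy$yXyYyY
  rot[7] = YYxy$yXyYyYx
  rot[8] = Yxy$yXyYyYxY
  rot[9] = xy$yXyYyYxYY
  rot[10] = y$yXyYyYxYYx
  rot[11] = $yXyYyYxYYxy
Sorted (with $ < everything):
  sorted[0] = $yXyYyYxYYxy
  sorted[1] = XyYyYxYYxy$y
  sorted[2] = YYxy$yXyYyYx
  sorted[3] = YxYYxy$yXyYy
  sorted[4] = Yxy$yXyYyYxY
  sorted[5] = YyYxYYxy$yXy
  sorted[6] = xYYxy$yXyYyY
  sorted[7] = xy$yXyYyYxYY
  sorted[8] = y$yXyYyYxYYx
  sorted[9] = yXyYyYxYYxy$
  sorted[10] = yYxYYxy$yXyY
  sorted[11] = yYyYxYYxy$yX
sorted[5] = YyYxYYxy$yXy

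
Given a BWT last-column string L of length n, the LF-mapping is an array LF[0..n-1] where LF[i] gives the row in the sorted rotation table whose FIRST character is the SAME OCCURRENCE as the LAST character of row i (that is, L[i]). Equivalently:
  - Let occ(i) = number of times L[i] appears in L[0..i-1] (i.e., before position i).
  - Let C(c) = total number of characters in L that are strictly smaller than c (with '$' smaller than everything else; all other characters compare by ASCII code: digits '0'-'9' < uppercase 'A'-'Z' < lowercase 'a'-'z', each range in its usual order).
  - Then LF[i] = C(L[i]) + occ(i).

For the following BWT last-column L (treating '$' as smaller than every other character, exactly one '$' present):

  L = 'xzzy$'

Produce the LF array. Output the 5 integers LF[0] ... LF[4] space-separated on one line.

Char counts: '$':1, 'x':1, 'y':1, 'z':2
C (first-col start): C('$')=0, C('x')=1, C('y')=2, C('z')=3
L[0]='x': occ=0, LF[0]=C('x')+0=1+0=1
L[1]='z': occ=0, LF[1]=C('z')+0=3+0=3
L[2]='z': occ=1, LF[2]=C('z')+1=3+1=4
L[3]='y': occ=0, LF[3]=C('y')+0=2+0=2
L[4]='$': occ=0, LF[4]=C('$')+0=0+0=0

Answer: 1 3 4 2 0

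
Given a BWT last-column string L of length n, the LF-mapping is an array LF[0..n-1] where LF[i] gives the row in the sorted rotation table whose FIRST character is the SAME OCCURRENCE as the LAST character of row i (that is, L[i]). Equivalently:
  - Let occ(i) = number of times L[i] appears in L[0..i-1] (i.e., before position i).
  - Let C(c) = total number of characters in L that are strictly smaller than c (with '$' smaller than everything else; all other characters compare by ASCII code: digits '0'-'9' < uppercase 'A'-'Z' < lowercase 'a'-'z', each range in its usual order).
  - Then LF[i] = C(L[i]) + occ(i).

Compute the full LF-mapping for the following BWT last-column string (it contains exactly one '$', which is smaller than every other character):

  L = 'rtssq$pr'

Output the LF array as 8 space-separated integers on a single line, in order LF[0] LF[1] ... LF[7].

Char counts: '$':1, 'p':1, 'q':1, 'r':2, 's':2, 't':1
C (first-col start): C('$')=0, C('p')=1, C('q')=2, C('r')=3, C('s')=5, C('t')=7
L[0]='r': occ=0, LF[0]=C('r')+0=3+0=3
L[1]='t': occ=0, LF[1]=C('t')+0=7+0=7
L[2]='s': occ=0, LF[2]=C('s')+0=5+0=5
L[3]='s': occ=1, LF[3]=C('s')+1=5+1=6
L[4]='q': occ=0, LF[4]=C('q')+0=2+0=2
L[5]='$': occ=0, LF[5]=C('$')+0=0+0=0
L[6]='p': occ=0, LF[6]=C('p')+0=1+0=1
L[7]='r': occ=1, LF[7]=C('r')+1=3+1=4

Answer: 3 7 5 6 2 0 1 4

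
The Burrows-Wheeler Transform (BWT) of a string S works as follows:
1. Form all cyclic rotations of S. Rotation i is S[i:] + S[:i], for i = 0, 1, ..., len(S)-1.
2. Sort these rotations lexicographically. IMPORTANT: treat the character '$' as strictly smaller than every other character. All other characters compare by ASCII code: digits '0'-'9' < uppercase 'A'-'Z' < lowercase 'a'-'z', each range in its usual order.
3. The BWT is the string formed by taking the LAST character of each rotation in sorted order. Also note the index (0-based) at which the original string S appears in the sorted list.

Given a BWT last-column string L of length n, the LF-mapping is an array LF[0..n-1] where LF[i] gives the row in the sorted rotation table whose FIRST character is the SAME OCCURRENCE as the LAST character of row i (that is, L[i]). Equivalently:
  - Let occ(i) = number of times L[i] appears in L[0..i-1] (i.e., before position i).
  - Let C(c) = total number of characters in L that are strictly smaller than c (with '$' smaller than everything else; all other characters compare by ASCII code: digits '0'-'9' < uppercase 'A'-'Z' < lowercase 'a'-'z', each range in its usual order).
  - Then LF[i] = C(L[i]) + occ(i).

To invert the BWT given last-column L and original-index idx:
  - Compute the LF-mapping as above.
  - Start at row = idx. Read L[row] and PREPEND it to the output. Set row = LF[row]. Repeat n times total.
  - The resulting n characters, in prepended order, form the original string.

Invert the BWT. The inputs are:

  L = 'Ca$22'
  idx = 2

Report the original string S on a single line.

Answer: 2a2C$

Derivation:
LF mapping: 3 4 0 1 2
Walk LF starting at row 2, prepending L[row]:
  step 1: row=2, L[2]='$', prepend. Next row=LF[2]=0
  step 2: row=0, L[0]='C', prepend. Next row=LF[0]=3
  step 3: row=3, L[3]='2', prepend. Next row=LF[3]=1
  step 4: row=1, L[1]='a', prepend. Next row=LF[1]=4
  step 5: row=4, L[4]='2', prepend. Next row=LF[4]=2
Reversed output: 2a2C$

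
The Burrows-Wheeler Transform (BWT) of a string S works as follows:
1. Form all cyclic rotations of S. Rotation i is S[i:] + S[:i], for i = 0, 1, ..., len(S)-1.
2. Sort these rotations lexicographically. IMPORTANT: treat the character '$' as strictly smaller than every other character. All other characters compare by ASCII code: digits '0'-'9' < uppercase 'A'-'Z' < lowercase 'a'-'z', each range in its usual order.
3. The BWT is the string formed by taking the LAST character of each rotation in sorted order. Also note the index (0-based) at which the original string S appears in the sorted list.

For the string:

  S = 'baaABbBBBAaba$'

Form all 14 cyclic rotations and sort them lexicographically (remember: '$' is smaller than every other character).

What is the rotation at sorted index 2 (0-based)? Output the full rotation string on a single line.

Answer: Aaba$baaABbBBB

Derivation:
All 14 rotations (rotation i = S[i:]+S[:i]):
  rot[0] = baaABbBBBAaba$
  rot[1] = aaABbBBBAaba$b
  rot[2] = aABbBBBAaba$ba
  rot[3] = ABbBBBAaba$baa
  rot[4] = BbBBBAaba$baaA
  rot[5] = bBBBAaba$baaAB
  rot[6] = BBBAaba$baaABb
  rot[7] = BBAaba$baaABbB
  rot[8] = BAaba$baaABbBB
  rot[9] = Aaba$baaABbBBB
  rot[10] = aba$baaABbBBBA
  rot[11] = ba$baaABbBBBAa
  rot[12] = a$baaABbBBBAab
  rot[13] = $baaABbBBBAaba
Sorted (with $ < everything):
  sorted[0] = $baaABbBBBAaba
  sorted[1] = ABbBBBAaba$baa
  sorted[2] = Aaba$baaABbBBB
  sorted[3] = BAaba$baaABbBB
  sorted[4] = BBAaba$baaABbB
  sorted[5] = BBBAaba$baaABb
  sorted[6] = BbBBBAaba$baaA
  sorted[7] = a$baaABbBBBAab
  sorted[8] = aABbBBBAaba$ba
  sorted[9] = aaABbBBBAaba$b
  sorted[10] = aba$baaABbBBBA
  sorted[11] = bBBBAaba$baaAB
  sorted[12] = ba$baaABbBBBAa
  sorted[13] = baaABbBBBAaba$
sorted[2] = Aaba$baaABbBBB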